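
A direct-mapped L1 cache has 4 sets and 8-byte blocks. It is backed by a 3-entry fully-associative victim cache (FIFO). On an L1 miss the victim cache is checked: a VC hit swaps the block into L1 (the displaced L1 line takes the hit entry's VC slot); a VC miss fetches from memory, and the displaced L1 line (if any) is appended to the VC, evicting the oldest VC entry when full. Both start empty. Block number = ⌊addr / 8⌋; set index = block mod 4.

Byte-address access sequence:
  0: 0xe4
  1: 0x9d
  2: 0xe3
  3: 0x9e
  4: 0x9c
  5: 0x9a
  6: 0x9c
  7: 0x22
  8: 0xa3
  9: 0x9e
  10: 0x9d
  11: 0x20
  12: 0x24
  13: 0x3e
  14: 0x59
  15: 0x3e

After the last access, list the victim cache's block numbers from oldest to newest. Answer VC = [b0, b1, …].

VC = [20, 19, 11]

0: 0xe4 (blk 28, set 0) → MISS  vc=[]
1: 0x9d (blk 19, set 3) → MISS  vc=[]
2: 0xe3 (blk 28, set 0) → L1-HIT  vc=[]
3: 0x9e (blk 19, set 3) → L1-HIT  vc=[]
4: 0x9c (blk 19, set 3) → L1-HIT  vc=[]
5: 0x9a (blk 19, set 3) → L1-HIT  vc=[]
6: 0x9c (blk 19, set 3) → L1-HIT  vc=[]
7: 0x22 (blk 4, set 0) → MISS  vc=[28]
8: 0xa3 (blk 20, set 0) → MISS  vc=[28, 4]
9: 0x9e (blk 19, set 3) → L1-HIT  vc=[28, 4]
10: 0x9d (blk 19, set 3) → L1-HIT  vc=[28, 4]
11: 0x20 (blk 4, set 0) → VC-HIT  vc=[28, 20]
12: 0x24 (blk 4, set 0) → L1-HIT  vc=[28, 20]
13: 0x3e (blk 7, set 3) → MISS  vc=[28, 20, 19]
14: 0x59 (blk 11, set 3) → MISS  vc=[20, 19, 7]
15: 0x3e (blk 7, set 3) → VC-HIT  vc=[20, 19, 11]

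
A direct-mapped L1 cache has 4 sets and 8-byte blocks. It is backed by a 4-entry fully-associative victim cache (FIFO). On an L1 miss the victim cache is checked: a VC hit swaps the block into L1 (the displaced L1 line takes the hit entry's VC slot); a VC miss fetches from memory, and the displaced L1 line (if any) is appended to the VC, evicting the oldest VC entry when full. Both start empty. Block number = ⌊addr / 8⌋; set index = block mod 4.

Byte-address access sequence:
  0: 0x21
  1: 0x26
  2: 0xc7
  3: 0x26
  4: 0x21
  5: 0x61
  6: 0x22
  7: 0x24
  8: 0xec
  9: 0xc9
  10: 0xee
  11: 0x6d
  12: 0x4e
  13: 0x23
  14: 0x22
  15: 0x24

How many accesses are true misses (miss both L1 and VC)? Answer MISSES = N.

0: 0x21 (blk 4, set 0) → MISS  vc=[]
1: 0x26 (blk 4, set 0) → L1-HIT  vc=[]
2: 0xc7 (blk 24, set 0) → MISS  vc=[4]
3: 0x26 (blk 4, set 0) → VC-HIT  vc=[24]
4: 0x21 (blk 4, set 0) → L1-HIT  vc=[24]
5: 0x61 (blk 12, set 0) → MISS  vc=[24, 4]
6: 0x22 (blk 4, set 0) → VC-HIT  vc=[24, 12]
7: 0x24 (blk 4, set 0) → L1-HIT  vc=[24, 12]
8: 0xec (blk 29, set 1) → MISS  vc=[24, 12]
9: 0xc9 (blk 25, set 1) → MISS  vc=[24, 12, 29]
10: 0xee (blk 29, set 1) → VC-HIT  vc=[24, 12, 25]
11: 0x6d (blk 13, set 1) → MISS  vc=[24, 12, 25, 29]
12: 0x4e (blk 9, set 1) → MISS  vc=[12, 25, 29, 13]
13: 0x23 (blk 4, set 0) → L1-HIT  vc=[12, 25, 29, 13]
14: 0x22 (blk 4, set 0) → L1-HIT  vc=[12, 25, 29, 13]
15: 0x24 (blk 4, set 0) → L1-HIT  vc=[12, 25, 29, 13]

MISSES = 7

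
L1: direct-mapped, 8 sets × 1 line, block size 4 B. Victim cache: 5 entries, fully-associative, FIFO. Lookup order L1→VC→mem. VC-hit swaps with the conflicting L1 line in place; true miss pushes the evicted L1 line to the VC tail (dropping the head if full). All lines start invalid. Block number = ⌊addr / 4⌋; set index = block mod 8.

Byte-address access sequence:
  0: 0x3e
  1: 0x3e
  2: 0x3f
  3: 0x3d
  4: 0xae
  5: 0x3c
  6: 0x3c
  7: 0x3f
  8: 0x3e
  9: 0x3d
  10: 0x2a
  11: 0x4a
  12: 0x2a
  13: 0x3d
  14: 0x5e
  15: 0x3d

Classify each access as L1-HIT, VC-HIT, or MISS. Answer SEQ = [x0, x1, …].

  [0] addr=0x3e blk=15 s=7: MISS | VC []
  [1] addr=0x3e blk=15 s=7: L1-HIT | VC []
  [2] addr=0x3f blk=15 s=7: L1-HIT | VC []
  [3] addr=0x3d blk=15 s=7: L1-HIT | VC []
  [4] addr=0xae blk=43 s=3: MISS | VC []
  [5] addr=0x3c blk=15 s=7: L1-HIT | VC []
  [6] addr=0x3c blk=15 s=7: L1-HIT | VC []
  [7] addr=0x3f blk=15 s=7: L1-HIT | VC []
  [8] addr=0x3e blk=15 s=7: L1-HIT | VC []
  [9] addr=0x3d blk=15 s=7: L1-HIT | VC []
  [10] addr=0x2a blk=10 s=2: MISS | VC []
  [11] addr=0x4a blk=18 s=2: MISS | VC [10]
  [12] addr=0x2a blk=10 s=2: VC-HIT | VC [18]
  [13] addr=0x3d blk=15 s=7: L1-HIT | VC [18]
  [14] addr=0x5e blk=23 s=7: MISS | VC [18, 15]
  [15] addr=0x3d blk=15 s=7: VC-HIT | VC [18, 23]

SEQ = [MISS, L1-HIT, L1-HIT, L1-HIT, MISS, L1-HIT, L1-HIT, L1-HIT, L1-HIT, L1-HIT, MISS, MISS, VC-HIT, L1-HIT, MISS, VC-HIT]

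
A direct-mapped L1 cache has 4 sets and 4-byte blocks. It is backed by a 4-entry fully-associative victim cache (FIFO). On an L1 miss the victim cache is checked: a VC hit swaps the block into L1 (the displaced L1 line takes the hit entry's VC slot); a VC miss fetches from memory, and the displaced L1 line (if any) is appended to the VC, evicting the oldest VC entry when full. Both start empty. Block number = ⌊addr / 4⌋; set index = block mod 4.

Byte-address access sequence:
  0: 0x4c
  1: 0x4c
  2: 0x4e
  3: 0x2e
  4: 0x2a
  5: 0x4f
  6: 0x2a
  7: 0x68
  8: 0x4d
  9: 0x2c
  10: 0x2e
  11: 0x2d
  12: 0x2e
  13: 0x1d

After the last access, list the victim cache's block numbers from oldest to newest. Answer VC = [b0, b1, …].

VC = [19, 10, 11]

#0 0x4c→b19/s3 MISS; vc=[]
#1 0x4c→b19/s3 L1-HIT; vc=[]
#2 0x4e→b19/s3 L1-HIT; vc=[]
#3 0x2e→b11/s3 MISS; vc=[19]
#4 0x2a→b10/s2 MISS; vc=[19]
#5 0x4f→b19/s3 VC-HIT; vc=[11]
#6 0x2a→b10/s2 L1-HIT; vc=[11]
#7 0x68→b26/s2 MISS; vc=[11,10]
#8 0x4d→b19/s3 L1-HIT; vc=[11,10]
#9 0x2c→b11/s3 VC-HIT; vc=[19,10]
#10 0x2e→b11/s3 L1-HIT; vc=[19,10]
#11 0x2d→b11/s3 L1-HIT; vc=[19,10]
#12 0x2e→b11/s3 L1-HIT; vc=[19,10]
#13 0x1d→b7/s3 MISS; vc=[19,10,11]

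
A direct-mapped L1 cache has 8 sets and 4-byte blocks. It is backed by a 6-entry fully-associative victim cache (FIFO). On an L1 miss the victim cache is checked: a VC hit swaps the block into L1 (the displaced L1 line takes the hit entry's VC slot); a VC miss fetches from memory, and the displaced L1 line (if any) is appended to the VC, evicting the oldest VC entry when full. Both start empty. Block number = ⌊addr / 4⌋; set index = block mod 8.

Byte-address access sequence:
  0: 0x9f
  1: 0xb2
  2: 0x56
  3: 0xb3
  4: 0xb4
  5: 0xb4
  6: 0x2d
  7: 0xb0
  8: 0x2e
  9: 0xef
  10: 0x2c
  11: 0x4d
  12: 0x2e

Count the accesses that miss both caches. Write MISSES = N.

  [0] addr=0x9f blk=39 s=7: MISS | VC []
  [1] addr=0xb2 blk=44 s=4: MISS | VC []
  [2] addr=0x56 blk=21 s=5: MISS | VC []
  [3] addr=0xb3 blk=44 s=4: L1-HIT | VC []
  [4] addr=0xb4 blk=45 s=5: MISS | VC [21]
  [5] addr=0xb4 blk=45 s=5: L1-HIT | VC [21]
  [6] addr=0x2d blk=11 s=3: MISS | VC [21]
  [7] addr=0xb0 blk=44 s=4: L1-HIT | VC [21]
  [8] addr=0x2e blk=11 s=3: L1-HIT | VC [21]
  [9] addr=0xef blk=59 s=3: MISS | VC [21, 11]
  [10] addr=0x2c blk=11 s=3: VC-HIT | VC [21, 59]
  [11] addr=0x4d blk=19 s=3: MISS | VC [21, 59, 11]
  [12] addr=0x2e blk=11 s=3: VC-HIT | VC [21, 59, 19]

MISSES = 7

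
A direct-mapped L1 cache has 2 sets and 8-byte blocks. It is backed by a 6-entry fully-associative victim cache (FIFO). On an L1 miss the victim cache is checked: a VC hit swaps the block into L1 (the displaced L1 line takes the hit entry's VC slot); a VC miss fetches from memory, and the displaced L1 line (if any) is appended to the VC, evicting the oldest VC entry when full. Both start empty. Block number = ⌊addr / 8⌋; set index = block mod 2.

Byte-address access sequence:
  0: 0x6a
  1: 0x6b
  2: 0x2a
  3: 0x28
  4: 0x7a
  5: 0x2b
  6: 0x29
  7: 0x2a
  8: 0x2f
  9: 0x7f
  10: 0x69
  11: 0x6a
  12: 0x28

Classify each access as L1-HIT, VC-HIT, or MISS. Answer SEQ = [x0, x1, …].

#0 0x6a→b13/s1 MISS; vc=[]
#1 0x6b→b13/s1 L1-HIT; vc=[]
#2 0x2a→b5/s1 MISS; vc=[13]
#3 0x28→b5/s1 L1-HIT; vc=[13]
#4 0x7a→b15/s1 MISS; vc=[13,5]
#5 0x2b→b5/s1 VC-HIT; vc=[13,15]
#6 0x29→b5/s1 L1-HIT; vc=[13,15]
#7 0x2a→b5/s1 L1-HIT; vc=[13,15]
#8 0x2f→b5/s1 L1-HIT; vc=[13,15]
#9 0x7f→b15/s1 VC-HIT; vc=[13,5]
#10 0x69→b13/s1 VC-HIT; vc=[15,5]
#11 0x6a→b13/s1 L1-HIT; vc=[15,5]
#12 0x28→b5/s1 VC-HIT; vc=[15,13]

SEQ = [MISS, L1-HIT, MISS, L1-HIT, MISS, VC-HIT, L1-HIT, L1-HIT, L1-HIT, VC-HIT, VC-HIT, L1-HIT, VC-HIT]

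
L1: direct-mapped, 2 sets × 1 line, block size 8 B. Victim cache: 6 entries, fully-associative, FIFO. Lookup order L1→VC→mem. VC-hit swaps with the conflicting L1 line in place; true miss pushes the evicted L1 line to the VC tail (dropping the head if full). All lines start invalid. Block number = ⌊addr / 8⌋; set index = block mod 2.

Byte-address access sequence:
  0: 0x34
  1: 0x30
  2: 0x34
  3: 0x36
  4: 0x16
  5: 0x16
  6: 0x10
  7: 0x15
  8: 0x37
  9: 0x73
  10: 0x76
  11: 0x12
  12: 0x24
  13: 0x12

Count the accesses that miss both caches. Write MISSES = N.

0: 0x34 (blk 6, set 0) → MISS  vc=[]
1: 0x30 (blk 6, set 0) → L1-HIT  vc=[]
2: 0x34 (blk 6, set 0) → L1-HIT  vc=[]
3: 0x36 (blk 6, set 0) → L1-HIT  vc=[]
4: 0x16 (blk 2, set 0) → MISS  vc=[6]
5: 0x16 (blk 2, set 0) → L1-HIT  vc=[6]
6: 0x10 (blk 2, set 0) → L1-HIT  vc=[6]
7: 0x15 (blk 2, set 0) → L1-HIT  vc=[6]
8: 0x37 (blk 6, set 0) → VC-HIT  vc=[2]
9: 0x73 (blk 14, set 0) → MISS  vc=[2, 6]
10: 0x76 (blk 14, set 0) → L1-HIT  vc=[2, 6]
11: 0x12 (blk 2, set 0) → VC-HIT  vc=[14, 6]
12: 0x24 (blk 4, set 0) → MISS  vc=[14, 6, 2]
13: 0x12 (blk 2, set 0) → VC-HIT  vc=[14, 6, 4]

MISSES = 4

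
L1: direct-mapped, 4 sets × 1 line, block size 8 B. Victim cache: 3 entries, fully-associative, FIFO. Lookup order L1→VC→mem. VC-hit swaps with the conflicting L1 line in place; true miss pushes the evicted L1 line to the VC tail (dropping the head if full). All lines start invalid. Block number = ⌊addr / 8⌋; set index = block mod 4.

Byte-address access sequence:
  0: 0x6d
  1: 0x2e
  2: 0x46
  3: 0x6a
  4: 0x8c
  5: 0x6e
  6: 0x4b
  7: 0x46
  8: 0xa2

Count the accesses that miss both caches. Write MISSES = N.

  [0] addr=0x6d blk=13 s=1: MISS | VC []
  [1] addr=0x2e blk=5 s=1: MISS | VC [13]
  [2] addr=0x46 blk=8 s=0: MISS | VC [13]
  [3] addr=0x6a blk=13 s=1: VC-HIT | VC [5]
  [4] addr=0x8c blk=17 s=1: MISS | VC [5, 13]
  [5] addr=0x6e blk=13 s=1: VC-HIT | VC [5, 17]
  [6] addr=0x4b blk=9 s=1: MISS | VC [5, 17, 13]
  [7] addr=0x46 blk=8 s=0: L1-HIT | VC [5, 17, 13]
  [8] addr=0xa2 blk=20 s=0: MISS | VC [17, 13, 8]

MISSES = 6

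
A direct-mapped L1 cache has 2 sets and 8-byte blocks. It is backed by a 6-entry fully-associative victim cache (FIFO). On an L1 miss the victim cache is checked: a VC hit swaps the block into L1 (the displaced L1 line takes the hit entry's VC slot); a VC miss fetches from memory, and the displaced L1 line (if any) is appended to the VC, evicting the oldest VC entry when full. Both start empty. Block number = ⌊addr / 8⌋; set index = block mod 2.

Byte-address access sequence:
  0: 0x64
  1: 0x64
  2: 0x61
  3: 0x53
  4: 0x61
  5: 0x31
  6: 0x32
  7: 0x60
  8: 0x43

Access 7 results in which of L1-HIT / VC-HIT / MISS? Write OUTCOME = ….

OUTCOME = VC-HIT

0: 0x64 (blk 12, set 0) → MISS  vc=[]
1: 0x64 (blk 12, set 0) → L1-HIT  vc=[]
2: 0x61 (blk 12, set 0) → L1-HIT  vc=[]
3: 0x53 (blk 10, set 0) → MISS  vc=[12]
4: 0x61 (blk 12, set 0) → VC-HIT  vc=[10]
5: 0x31 (blk 6, set 0) → MISS  vc=[10, 12]
6: 0x32 (blk 6, set 0) → L1-HIT  vc=[10, 12]
7: 0x60 (blk 12, set 0) → VC-HIT  vc=[10, 6]
8: 0x43 (blk 8, set 0) → MISS  vc=[10, 6, 12]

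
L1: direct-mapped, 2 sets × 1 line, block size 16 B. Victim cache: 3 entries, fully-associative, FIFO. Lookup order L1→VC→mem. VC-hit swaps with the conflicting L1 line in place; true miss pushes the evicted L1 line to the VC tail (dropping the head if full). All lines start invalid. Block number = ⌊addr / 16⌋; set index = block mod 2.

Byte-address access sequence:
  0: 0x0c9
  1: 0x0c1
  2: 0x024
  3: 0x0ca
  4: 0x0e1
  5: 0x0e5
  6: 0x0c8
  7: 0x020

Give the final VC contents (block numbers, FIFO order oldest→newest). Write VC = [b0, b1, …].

VC = [12, 14]

#0 0xc9→b12/s0 MISS; vc=[]
#1 0xc1→b12/s0 L1-HIT; vc=[]
#2 0x24→b2/s0 MISS; vc=[12]
#3 0xca→b12/s0 VC-HIT; vc=[2]
#4 0xe1→b14/s0 MISS; vc=[2,12]
#5 0xe5→b14/s0 L1-HIT; vc=[2,12]
#6 0xc8→b12/s0 VC-HIT; vc=[2,14]
#7 0x20→b2/s0 VC-HIT; vc=[12,14]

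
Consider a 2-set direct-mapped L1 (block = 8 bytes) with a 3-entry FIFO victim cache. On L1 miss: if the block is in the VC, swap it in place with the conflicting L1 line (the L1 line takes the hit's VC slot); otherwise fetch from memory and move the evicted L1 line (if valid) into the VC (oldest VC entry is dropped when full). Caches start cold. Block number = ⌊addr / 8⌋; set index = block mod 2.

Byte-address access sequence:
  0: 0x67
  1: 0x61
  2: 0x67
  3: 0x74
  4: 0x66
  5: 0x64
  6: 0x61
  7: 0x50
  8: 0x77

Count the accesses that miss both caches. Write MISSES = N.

0: 0x67 (blk 12, set 0) → MISS  vc=[]
1: 0x61 (blk 12, set 0) → L1-HIT  vc=[]
2: 0x67 (blk 12, set 0) → L1-HIT  vc=[]
3: 0x74 (blk 14, set 0) → MISS  vc=[12]
4: 0x66 (blk 12, set 0) → VC-HIT  vc=[14]
5: 0x64 (blk 12, set 0) → L1-HIT  vc=[14]
6: 0x61 (blk 12, set 0) → L1-HIT  vc=[14]
7: 0x50 (blk 10, set 0) → MISS  vc=[14, 12]
8: 0x77 (blk 14, set 0) → VC-HIT  vc=[10, 12]

MISSES = 3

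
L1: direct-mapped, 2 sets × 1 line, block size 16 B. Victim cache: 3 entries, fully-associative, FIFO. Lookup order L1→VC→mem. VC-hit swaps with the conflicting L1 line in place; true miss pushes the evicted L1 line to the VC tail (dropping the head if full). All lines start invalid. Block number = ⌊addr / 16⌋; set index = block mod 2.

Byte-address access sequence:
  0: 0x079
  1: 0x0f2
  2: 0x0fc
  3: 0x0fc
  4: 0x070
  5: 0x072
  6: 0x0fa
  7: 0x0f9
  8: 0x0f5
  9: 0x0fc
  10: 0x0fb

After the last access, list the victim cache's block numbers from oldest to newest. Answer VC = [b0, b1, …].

VC = [7]

  [0] addr=0x79 blk=7 s=1: MISS | VC []
  [1] addr=0xf2 blk=15 s=1: MISS | VC [7]
  [2] addr=0xfc blk=15 s=1: L1-HIT | VC [7]
  [3] addr=0xfc blk=15 s=1: L1-HIT | VC [7]
  [4] addr=0x70 blk=7 s=1: VC-HIT | VC [15]
  [5] addr=0x72 blk=7 s=1: L1-HIT | VC [15]
  [6] addr=0xfa blk=15 s=1: VC-HIT | VC [7]
  [7] addr=0xf9 blk=15 s=1: L1-HIT | VC [7]
  [8] addr=0xf5 blk=15 s=1: L1-HIT | VC [7]
  [9] addr=0xfc blk=15 s=1: L1-HIT | VC [7]
  [10] addr=0xfb blk=15 s=1: L1-HIT | VC [7]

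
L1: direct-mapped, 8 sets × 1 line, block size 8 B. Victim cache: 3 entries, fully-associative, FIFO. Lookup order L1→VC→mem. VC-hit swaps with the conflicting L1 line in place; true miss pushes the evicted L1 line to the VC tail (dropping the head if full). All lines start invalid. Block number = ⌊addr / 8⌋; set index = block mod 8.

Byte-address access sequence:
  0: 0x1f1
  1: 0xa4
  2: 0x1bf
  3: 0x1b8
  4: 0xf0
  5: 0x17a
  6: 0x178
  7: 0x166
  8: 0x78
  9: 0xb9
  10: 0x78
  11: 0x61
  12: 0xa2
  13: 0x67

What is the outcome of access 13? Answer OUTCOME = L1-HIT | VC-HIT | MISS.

#0 0x1f1→b62/s6 MISS; vc=[]
#1 0xa4→b20/s4 MISS; vc=[]
#2 0x1bf→b55/s7 MISS; vc=[]
#3 0x1b8→b55/s7 L1-HIT; vc=[]
#4 0xf0→b30/s6 MISS; vc=[62]
#5 0x17a→b47/s7 MISS; vc=[62,55]
#6 0x178→b47/s7 L1-HIT; vc=[62,55]
#7 0x166→b44/s4 MISS; vc=[62,55,20]
#8 0x78→b15/s7 MISS; vc=[55,20,47]
#9 0xb9→b23/s7 MISS; vc=[20,47,15]
#10 0x78→b15/s7 VC-HIT; vc=[20,47,23]
#11 0x61→b12/s4 MISS; vc=[47,23,44]
#12 0xa2→b20/s4 MISS; vc=[23,44,12]
#13 0x67→b12/s4 VC-HIT; vc=[23,44,20]

OUTCOME = VC-HIT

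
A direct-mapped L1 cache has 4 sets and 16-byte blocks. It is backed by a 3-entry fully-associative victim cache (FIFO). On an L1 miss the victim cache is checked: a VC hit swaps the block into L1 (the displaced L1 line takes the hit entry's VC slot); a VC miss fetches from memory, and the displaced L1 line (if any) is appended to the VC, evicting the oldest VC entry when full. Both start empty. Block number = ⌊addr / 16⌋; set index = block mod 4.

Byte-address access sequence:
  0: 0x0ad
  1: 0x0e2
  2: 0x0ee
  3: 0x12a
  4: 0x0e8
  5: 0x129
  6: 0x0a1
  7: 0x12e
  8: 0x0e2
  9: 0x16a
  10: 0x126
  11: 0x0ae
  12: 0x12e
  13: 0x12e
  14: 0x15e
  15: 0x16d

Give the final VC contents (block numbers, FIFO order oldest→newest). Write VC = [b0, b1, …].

VC = [10, 18, 14]

0: 0xad (blk 10, set 2) → MISS  vc=[]
1: 0xe2 (blk 14, set 2) → MISS  vc=[10]
2: 0xee (blk 14, set 2) → L1-HIT  vc=[10]
3: 0x12a (blk 18, set 2) → MISS  vc=[10, 14]
4: 0xe8 (blk 14, set 2) → VC-HIT  vc=[10, 18]
5: 0x129 (blk 18, set 2) → VC-HIT  vc=[10, 14]
6: 0xa1 (blk 10, set 2) → VC-HIT  vc=[18, 14]
7: 0x12e (blk 18, set 2) → VC-HIT  vc=[10, 14]
8: 0xe2 (blk 14, set 2) → VC-HIT  vc=[10, 18]
9: 0x16a (blk 22, set 2) → MISS  vc=[10, 18, 14]
10: 0x126 (blk 18, set 2) → VC-HIT  vc=[10, 22, 14]
11: 0xae (blk 10, set 2) → VC-HIT  vc=[18, 22, 14]
12: 0x12e (blk 18, set 2) → VC-HIT  vc=[10, 22, 14]
13: 0x12e (blk 18, set 2) → L1-HIT  vc=[10, 22, 14]
14: 0x15e (blk 21, set 1) → MISS  vc=[10, 22, 14]
15: 0x16d (blk 22, set 2) → VC-HIT  vc=[10, 18, 14]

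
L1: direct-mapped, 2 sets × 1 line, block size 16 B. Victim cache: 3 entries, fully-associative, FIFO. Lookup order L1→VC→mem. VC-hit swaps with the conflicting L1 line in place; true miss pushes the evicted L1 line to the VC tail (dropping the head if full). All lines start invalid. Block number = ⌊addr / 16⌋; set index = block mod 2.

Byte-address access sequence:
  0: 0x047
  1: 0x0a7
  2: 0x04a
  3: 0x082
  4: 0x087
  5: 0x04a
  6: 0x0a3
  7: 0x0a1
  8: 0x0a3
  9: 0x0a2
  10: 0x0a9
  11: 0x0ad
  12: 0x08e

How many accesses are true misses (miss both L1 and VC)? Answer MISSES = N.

#0 0x47→b4/s0 MISS; vc=[]
#1 0xa7→b10/s0 MISS; vc=[4]
#2 0x4a→b4/s0 VC-HIT; vc=[10]
#3 0x82→b8/s0 MISS; vc=[10,4]
#4 0x87→b8/s0 L1-HIT; vc=[10,4]
#5 0x4a→b4/s0 VC-HIT; vc=[10,8]
#6 0xa3→b10/s0 VC-HIT; vc=[4,8]
#7 0xa1→b10/s0 L1-HIT; vc=[4,8]
#8 0xa3→b10/s0 L1-HIT; vc=[4,8]
#9 0xa2→b10/s0 L1-HIT; vc=[4,8]
#10 0xa9→b10/s0 L1-HIT; vc=[4,8]
#11 0xad→b10/s0 L1-HIT; vc=[4,8]
#12 0x8e→b8/s0 VC-HIT; vc=[4,10]

MISSES = 3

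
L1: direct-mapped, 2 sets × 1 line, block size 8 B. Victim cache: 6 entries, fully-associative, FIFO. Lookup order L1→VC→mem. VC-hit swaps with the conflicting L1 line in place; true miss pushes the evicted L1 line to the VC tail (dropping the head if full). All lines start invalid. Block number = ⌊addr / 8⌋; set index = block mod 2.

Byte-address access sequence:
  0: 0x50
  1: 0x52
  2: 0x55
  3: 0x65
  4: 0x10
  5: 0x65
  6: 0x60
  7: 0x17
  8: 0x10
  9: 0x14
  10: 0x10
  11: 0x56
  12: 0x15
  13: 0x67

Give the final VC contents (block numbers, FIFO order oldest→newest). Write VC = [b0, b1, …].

VC = [10, 2]

#0 0x50→b10/s0 MISS; vc=[]
#1 0x52→b10/s0 L1-HIT; vc=[]
#2 0x55→b10/s0 L1-HIT; vc=[]
#3 0x65→b12/s0 MISS; vc=[10]
#4 0x10→b2/s0 MISS; vc=[10,12]
#5 0x65→b12/s0 VC-HIT; vc=[10,2]
#6 0x60→b12/s0 L1-HIT; vc=[10,2]
#7 0x17→b2/s0 VC-HIT; vc=[10,12]
#8 0x10→b2/s0 L1-HIT; vc=[10,12]
#9 0x14→b2/s0 L1-HIT; vc=[10,12]
#10 0x10→b2/s0 L1-HIT; vc=[10,12]
#11 0x56→b10/s0 VC-HIT; vc=[2,12]
#12 0x15→b2/s0 VC-HIT; vc=[10,12]
#13 0x67→b12/s0 VC-HIT; vc=[10,2]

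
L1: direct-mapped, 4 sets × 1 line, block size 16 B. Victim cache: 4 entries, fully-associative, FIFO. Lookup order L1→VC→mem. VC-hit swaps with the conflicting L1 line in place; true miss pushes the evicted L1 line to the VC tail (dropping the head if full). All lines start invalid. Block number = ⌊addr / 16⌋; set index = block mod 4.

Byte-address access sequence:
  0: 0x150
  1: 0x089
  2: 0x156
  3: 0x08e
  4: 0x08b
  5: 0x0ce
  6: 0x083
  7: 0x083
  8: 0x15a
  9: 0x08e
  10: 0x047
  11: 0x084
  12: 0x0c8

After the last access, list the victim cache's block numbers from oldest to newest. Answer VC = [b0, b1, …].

VC = [8, 4]

0: 0x150 (blk 21, set 1) → MISS  vc=[]
1: 0x89 (blk 8, set 0) → MISS  vc=[]
2: 0x156 (blk 21, set 1) → L1-HIT  vc=[]
3: 0x8e (blk 8, set 0) → L1-HIT  vc=[]
4: 0x8b (blk 8, set 0) → L1-HIT  vc=[]
5: 0xce (blk 12, set 0) → MISS  vc=[8]
6: 0x83 (blk 8, set 0) → VC-HIT  vc=[12]
7: 0x83 (blk 8, set 0) → L1-HIT  vc=[12]
8: 0x15a (blk 21, set 1) → L1-HIT  vc=[12]
9: 0x8e (blk 8, set 0) → L1-HIT  vc=[12]
10: 0x47 (blk 4, set 0) → MISS  vc=[12, 8]
11: 0x84 (blk 8, set 0) → VC-HIT  vc=[12, 4]
12: 0xc8 (blk 12, set 0) → VC-HIT  vc=[8, 4]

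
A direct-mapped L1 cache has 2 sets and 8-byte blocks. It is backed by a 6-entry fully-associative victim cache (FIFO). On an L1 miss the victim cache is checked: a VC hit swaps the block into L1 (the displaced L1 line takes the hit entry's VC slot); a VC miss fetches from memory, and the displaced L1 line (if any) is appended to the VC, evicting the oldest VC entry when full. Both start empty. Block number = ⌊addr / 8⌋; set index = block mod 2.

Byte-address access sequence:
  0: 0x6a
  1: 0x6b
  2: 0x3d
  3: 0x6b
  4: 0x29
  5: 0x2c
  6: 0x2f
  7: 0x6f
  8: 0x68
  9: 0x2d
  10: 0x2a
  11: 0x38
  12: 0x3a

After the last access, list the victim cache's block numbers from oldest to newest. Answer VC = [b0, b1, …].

0: 0x6a (blk 13, set 1) → MISS  vc=[]
1: 0x6b (blk 13, set 1) → L1-HIT  vc=[]
2: 0x3d (blk 7, set 1) → MISS  vc=[13]
3: 0x6b (blk 13, set 1) → VC-HIT  vc=[7]
4: 0x29 (blk 5, set 1) → MISS  vc=[7, 13]
5: 0x2c (blk 5, set 1) → L1-HIT  vc=[7, 13]
6: 0x2f (blk 5, set 1) → L1-HIT  vc=[7, 13]
7: 0x6f (blk 13, set 1) → VC-HIT  vc=[7, 5]
8: 0x68 (blk 13, set 1) → L1-HIT  vc=[7, 5]
9: 0x2d (blk 5, set 1) → VC-HIT  vc=[7, 13]
10: 0x2a (blk 5, set 1) → L1-HIT  vc=[7, 13]
11: 0x38 (blk 7, set 1) → VC-HIT  vc=[5, 13]
12: 0x3a (blk 7, set 1) → L1-HIT  vc=[5, 13]

VC = [5, 13]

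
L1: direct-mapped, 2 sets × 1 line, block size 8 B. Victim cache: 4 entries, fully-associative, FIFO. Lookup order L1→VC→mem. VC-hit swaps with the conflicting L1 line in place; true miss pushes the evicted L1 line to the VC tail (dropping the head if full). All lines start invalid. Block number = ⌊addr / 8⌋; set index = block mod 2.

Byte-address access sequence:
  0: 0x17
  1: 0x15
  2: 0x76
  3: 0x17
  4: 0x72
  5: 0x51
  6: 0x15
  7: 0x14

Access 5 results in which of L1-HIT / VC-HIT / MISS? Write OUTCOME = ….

OUTCOME = MISS

  [0] addr=0x17 blk=2 s=0: MISS | VC []
  [1] addr=0x15 blk=2 s=0: L1-HIT | VC []
  [2] addr=0x76 blk=14 s=0: MISS | VC [2]
  [3] addr=0x17 blk=2 s=0: VC-HIT | VC [14]
  [4] addr=0x72 blk=14 s=0: VC-HIT | VC [2]
  [5] addr=0x51 blk=10 s=0: MISS | VC [2, 14]
  [6] addr=0x15 blk=2 s=0: VC-HIT | VC [10, 14]
  [7] addr=0x14 blk=2 s=0: L1-HIT | VC [10, 14]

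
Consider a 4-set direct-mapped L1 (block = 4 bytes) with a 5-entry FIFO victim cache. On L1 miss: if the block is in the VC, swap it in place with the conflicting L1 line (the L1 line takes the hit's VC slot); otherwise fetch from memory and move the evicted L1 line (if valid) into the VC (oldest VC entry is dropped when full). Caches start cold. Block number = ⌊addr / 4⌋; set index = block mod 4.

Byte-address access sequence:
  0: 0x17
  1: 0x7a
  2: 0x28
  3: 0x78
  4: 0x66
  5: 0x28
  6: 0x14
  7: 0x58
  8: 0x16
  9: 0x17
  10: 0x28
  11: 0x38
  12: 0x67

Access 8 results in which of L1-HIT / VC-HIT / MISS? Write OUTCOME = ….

OUTCOME = L1-HIT

#0 0x17→b5/s1 MISS; vc=[]
#1 0x7a→b30/s2 MISS; vc=[]
#2 0x28→b10/s2 MISS; vc=[30]
#3 0x78→b30/s2 VC-HIT; vc=[10]
#4 0x66→b25/s1 MISS; vc=[10,5]
#5 0x28→b10/s2 VC-HIT; vc=[30,5]
#6 0x14→b5/s1 VC-HIT; vc=[30,25]
#7 0x58→b22/s2 MISS; vc=[30,25,10]
#8 0x16→b5/s1 L1-HIT; vc=[30,25,10]
#9 0x17→b5/s1 L1-HIT; vc=[30,25,10]
#10 0x28→b10/s2 VC-HIT; vc=[30,25,22]
#11 0x38→b14/s2 MISS; vc=[30,25,22,10]
#12 0x67→b25/s1 VC-HIT; vc=[30,5,22,10]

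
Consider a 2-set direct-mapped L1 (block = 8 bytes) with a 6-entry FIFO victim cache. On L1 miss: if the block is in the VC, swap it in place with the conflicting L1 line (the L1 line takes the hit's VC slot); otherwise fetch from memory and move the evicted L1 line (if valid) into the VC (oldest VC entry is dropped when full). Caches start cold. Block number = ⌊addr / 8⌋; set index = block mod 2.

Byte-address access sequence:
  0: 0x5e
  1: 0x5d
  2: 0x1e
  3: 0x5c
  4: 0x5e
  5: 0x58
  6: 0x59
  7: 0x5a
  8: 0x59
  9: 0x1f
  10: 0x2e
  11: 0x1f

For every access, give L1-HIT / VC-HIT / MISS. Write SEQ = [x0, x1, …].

#0 0x5e→b11/s1 MISS; vc=[]
#1 0x5d→b11/s1 L1-HIT; vc=[]
#2 0x1e→b3/s1 MISS; vc=[11]
#3 0x5c→b11/s1 VC-HIT; vc=[3]
#4 0x5e→b11/s1 L1-HIT; vc=[3]
#5 0x58→b11/s1 L1-HIT; vc=[3]
#6 0x59→b11/s1 L1-HIT; vc=[3]
#7 0x5a→b11/s1 L1-HIT; vc=[3]
#8 0x59→b11/s1 L1-HIT; vc=[3]
#9 0x1f→b3/s1 VC-HIT; vc=[11]
#10 0x2e→b5/s1 MISS; vc=[11,3]
#11 0x1f→b3/s1 VC-HIT; vc=[11,5]

SEQ = [MISS, L1-HIT, MISS, VC-HIT, L1-HIT, L1-HIT, L1-HIT, L1-HIT, L1-HIT, VC-HIT, MISS, VC-HIT]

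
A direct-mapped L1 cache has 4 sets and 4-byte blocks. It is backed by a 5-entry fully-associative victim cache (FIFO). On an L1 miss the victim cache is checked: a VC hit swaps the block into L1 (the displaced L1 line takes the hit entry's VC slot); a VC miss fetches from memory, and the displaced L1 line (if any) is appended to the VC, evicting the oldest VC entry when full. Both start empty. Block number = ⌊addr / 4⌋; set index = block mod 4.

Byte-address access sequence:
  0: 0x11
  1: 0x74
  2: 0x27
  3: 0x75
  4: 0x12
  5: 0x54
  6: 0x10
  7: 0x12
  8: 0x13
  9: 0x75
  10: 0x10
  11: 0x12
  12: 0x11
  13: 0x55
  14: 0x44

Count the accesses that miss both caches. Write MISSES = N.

0: 0x11 (blk 4, set 0) → MISS  vc=[]
1: 0x74 (blk 29, set 1) → MISS  vc=[]
2: 0x27 (blk 9, set 1) → MISS  vc=[29]
3: 0x75 (blk 29, set 1) → VC-HIT  vc=[9]
4: 0x12 (blk 4, set 0) → L1-HIT  vc=[9]
5: 0x54 (blk 21, set 1) → MISS  vc=[9, 29]
6: 0x10 (blk 4, set 0) → L1-HIT  vc=[9, 29]
7: 0x12 (blk 4, set 0) → L1-HIT  vc=[9, 29]
8: 0x13 (blk 4, set 0) → L1-HIT  vc=[9, 29]
9: 0x75 (blk 29, set 1) → VC-HIT  vc=[9, 21]
10: 0x10 (blk 4, set 0) → L1-HIT  vc=[9, 21]
11: 0x12 (blk 4, set 0) → L1-HIT  vc=[9, 21]
12: 0x11 (blk 4, set 0) → L1-HIT  vc=[9, 21]
13: 0x55 (blk 21, set 1) → VC-HIT  vc=[9, 29]
14: 0x44 (blk 17, set 1) → MISS  vc=[9, 29, 21]

MISSES = 5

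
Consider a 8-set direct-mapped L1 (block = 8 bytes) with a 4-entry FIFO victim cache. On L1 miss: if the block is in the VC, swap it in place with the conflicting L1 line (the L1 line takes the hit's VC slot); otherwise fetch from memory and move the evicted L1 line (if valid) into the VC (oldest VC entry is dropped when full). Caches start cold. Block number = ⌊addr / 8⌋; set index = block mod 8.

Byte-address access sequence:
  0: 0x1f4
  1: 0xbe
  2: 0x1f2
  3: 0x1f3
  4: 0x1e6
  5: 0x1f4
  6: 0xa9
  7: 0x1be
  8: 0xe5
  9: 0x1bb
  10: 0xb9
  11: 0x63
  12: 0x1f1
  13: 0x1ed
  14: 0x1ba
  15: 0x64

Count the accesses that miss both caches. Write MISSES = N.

0: 0x1f4 (blk 62, set 6) → MISS  vc=[]
1: 0xbe (blk 23, set 7) → MISS  vc=[]
2: 0x1f2 (blk 62, set 6) → L1-HIT  vc=[]
3: 0x1f3 (blk 62, set 6) → L1-HIT  vc=[]
4: 0x1e6 (blk 60, set 4) → MISS  vc=[]
5: 0x1f4 (blk 62, set 6) → L1-HIT  vc=[]
6: 0xa9 (blk 21, set 5) → MISS  vc=[]
7: 0x1be (blk 55, set 7) → MISS  vc=[23]
8: 0xe5 (blk 28, set 4) → MISS  vc=[23, 60]
9: 0x1bb (blk 55, set 7) → L1-HIT  vc=[23, 60]
10: 0xb9 (blk 23, set 7) → VC-HIT  vc=[55, 60]
11: 0x63 (blk 12, set 4) → MISS  vc=[55, 60, 28]
12: 0x1f1 (blk 62, set 6) → L1-HIT  vc=[55, 60, 28]
13: 0x1ed (blk 61, set 5) → MISS  vc=[55, 60, 28, 21]
14: 0x1ba (blk 55, set 7) → VC-HIT  vc=[23, 60, 28, 21]
15: 0x64 (blk 12, set 4) → L1-HIT  vc=[23, 60, 28, 21]

MISSES = 8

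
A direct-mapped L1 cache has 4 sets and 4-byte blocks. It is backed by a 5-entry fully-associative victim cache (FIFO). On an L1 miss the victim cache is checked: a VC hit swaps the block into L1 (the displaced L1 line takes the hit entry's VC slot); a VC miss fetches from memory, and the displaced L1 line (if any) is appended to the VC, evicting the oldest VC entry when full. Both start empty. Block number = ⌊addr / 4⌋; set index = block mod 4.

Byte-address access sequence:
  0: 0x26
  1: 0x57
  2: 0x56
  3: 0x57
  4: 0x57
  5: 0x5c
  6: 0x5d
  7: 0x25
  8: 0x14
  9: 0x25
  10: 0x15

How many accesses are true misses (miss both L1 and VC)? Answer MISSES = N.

0: 0x26 (blk 9, set 1) → MISS  vc=[]
1: 0x57 (blk 21, set 1) → MISS  vc=[9]
2: 0x56 (blk 21, set 1) → L1-HIT  vc=[9]
3: 0x57 (blk 21, set 1) → L1-HIT  vc=[9]
4: 0x57 (blk 21, set 1) → L1-HIT  vc=[9]
5: 0x5c (blk 23, set 3) → MISS  vc=[9]
6: 0x5d (blk 23, set 3) → L1-HIT  vc=[9]
7: 0x25 (blk 9, set 1) → VC-HIT  vc=[21]
8: 0x14 (blk 5, set 1) → MISS  vc=[21, 9]
9: 0x25 (blk 9, set 1) → VC-HIT  vc=[21, 5]
10: 0x15 (blk 5, set 1) → VC-HIT  vc=[21, 9]

MISSES = 4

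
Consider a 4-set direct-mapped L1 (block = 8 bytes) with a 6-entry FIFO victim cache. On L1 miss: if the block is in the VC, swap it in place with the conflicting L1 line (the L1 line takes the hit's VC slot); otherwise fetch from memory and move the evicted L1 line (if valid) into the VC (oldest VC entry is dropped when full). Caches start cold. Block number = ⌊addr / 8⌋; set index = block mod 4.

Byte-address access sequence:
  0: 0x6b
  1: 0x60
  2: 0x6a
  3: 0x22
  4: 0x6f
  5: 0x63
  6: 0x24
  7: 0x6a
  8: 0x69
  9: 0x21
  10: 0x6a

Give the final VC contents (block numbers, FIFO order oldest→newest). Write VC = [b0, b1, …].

VC = [12]

0: 0x6b (blk 13, set 1) → MISS  vc=[]
1: 0x60 (blk 12, set 0) → MISS  vc=[]
2: 0x6a (blk 13, set 1) → L1-HIT  vc=[]
3: 0x22 (blk 4, set 0) → MISS  vc=[12]
4: 0x6f (blk 13, set 1) → L1-HIT  vc=[12]
5: 0x63 (blk 12, set 0) → VC-HIT  vc=[4]
6: 0x24 (blk 4, set 0) → VC-HIT  vc=[12]
7: 0x6a (blk 13, set 1) → L1-HIT  vc=[12]
8: 0x69 (blk 13, set 1) → L1-HIT  vc=[12]
9: 0x21 (blk 4, set 0) → L1-HIT  vc=[12]
10: 0x6a (blk 13, set 1) → L1-HIT  vc=[12]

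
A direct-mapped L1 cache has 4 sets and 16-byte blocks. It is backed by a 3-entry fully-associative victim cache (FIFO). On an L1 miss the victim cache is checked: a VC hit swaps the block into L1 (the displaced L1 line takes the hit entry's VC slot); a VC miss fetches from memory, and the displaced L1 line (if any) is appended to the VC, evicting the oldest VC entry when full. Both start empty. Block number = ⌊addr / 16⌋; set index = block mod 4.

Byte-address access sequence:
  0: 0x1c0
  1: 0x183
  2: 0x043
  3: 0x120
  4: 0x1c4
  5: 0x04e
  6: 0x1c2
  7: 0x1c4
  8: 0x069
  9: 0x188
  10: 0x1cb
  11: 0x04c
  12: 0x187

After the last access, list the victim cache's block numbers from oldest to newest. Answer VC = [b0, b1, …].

VC = [28, 4, 18]

#0 0x1c0→b28/s0 MISS; vc=[]
#1 0x183→b24/s0 MISS; vc=[28]
#2 0x43→b4/s0 MISS; vc=[28,24]
#3 0x120→b18/s2 MISS; vc=[28,24]
#4 0x1c4→b28/s0 VC-HIT; vc=[4,24]
#5 0x4e→b4/s0 VC-HIT; vc=[28,24]
#6 0x1c2→b28/s0 VC-HIT; vc=[4,24]
#7 0x1c4→b28/s0 L1-HIT; vc=[4,24]
#8 0x69→b6/s2 MISS; vc=[4,24,18]
#9 0x188→b24/s0 VC-HIT; vc=[4,28,18]
#10 0x1cb→b28/s0 VC-HIT; vc=[4,24,18]
#11 0x4c→b4/s0 VC-HIT; vc=[28,24,18]
#12 0x187→b24/s0 VC-HIT; vc=[28,4,18]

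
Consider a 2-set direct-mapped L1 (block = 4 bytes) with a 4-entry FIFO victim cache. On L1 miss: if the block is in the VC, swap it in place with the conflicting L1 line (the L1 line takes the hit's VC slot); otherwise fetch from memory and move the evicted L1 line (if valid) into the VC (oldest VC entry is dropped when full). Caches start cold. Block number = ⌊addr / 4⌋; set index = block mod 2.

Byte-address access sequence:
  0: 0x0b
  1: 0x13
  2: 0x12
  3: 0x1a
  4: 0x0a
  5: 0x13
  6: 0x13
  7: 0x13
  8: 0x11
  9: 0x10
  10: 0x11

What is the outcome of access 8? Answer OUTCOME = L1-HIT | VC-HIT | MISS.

0: 0xb (blk 2, set 0) → MISS  vc=[]
1: 0x13 (blk 4, set 0) → MISS  vc=[2]
2: 0x12 (blk 4, set 0) → L1-HIT  vc=[2]
3: 0x1a (blk 6, set 0) → MISS  vc=[2, 4]
4: 0xa (blk 2, set 0) → VC-HIT  vc=[6, 4]
5: 0x13 (blk 4, set 0) → VC-HIT  vc=[6, 2]
6: 0x13 (blk 4, set 0) → L1-HIT  vc=[6, 2]
7: 0x13 (blk 4, set 0) → L1-HIT  vc=[6, 2]
8: 0x11 (blk 4, set 0) → L1-HIT  vc=[6, 2]
9: 0x10 (blk 4, set 0) → L1-HIT  vc=[6, 2]
10: 0x11 (blk 4, set 0) → L1-HIT  vc=[6, 2]

OUTCOME = L1-HIT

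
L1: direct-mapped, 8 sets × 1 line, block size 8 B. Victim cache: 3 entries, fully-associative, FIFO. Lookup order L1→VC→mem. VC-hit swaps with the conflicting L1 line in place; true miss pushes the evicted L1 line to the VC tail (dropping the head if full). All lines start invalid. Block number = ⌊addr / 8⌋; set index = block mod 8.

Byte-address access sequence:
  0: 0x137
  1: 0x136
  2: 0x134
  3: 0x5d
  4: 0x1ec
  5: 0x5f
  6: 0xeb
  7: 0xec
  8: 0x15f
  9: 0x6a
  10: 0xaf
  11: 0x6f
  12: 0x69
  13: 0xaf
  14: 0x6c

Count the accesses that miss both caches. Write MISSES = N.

  [0] addr=0x137 blk=38 s=6: MISS | VC []
  [1] addr=0x136 blk=38 s=6: L1-HIT | VC []
  [2] addr=0x134 blk=38 s=6: L1-HIT | VC []
  [3] addr=0x5d blk=11 s=3: MISS | VC []
  [4] addr=0x1ec blk=61 s=5: MISS | VC []
  [5] addr=0x5f blk=11 s=3: L1-HIT | VC []
  [6] addr=0xeb blk=29 s=5: MISS | VC [61]
  [7] addr=0xec blk=29 s=5: L1-HIT | VC [61]
  [8] addr=0x15f blk=43 s=3: MISS | VC [61, 11]
  [9] addr=0x6a blk=13 s=5: MISS | VC [61, 11, 29]
  [10] addr=0xaf blk=21 s=5: MISS | VC [11, 29, 13]
  [11] addr=0x6f blk=13 s=5: VC-HIT | VC [11, 29, 21]
  [12] addr=0x69 blk=13 s=5: L1-HIT | VC [11, 29, 21]
  [13] addr=0xaf blk=21 s=5: VC-HIT | VC [11, 29, 13]
  [14] addr=0x6c blk=13 s=5: VC-HIT | VC [11, 29, 21]

MISSES = 7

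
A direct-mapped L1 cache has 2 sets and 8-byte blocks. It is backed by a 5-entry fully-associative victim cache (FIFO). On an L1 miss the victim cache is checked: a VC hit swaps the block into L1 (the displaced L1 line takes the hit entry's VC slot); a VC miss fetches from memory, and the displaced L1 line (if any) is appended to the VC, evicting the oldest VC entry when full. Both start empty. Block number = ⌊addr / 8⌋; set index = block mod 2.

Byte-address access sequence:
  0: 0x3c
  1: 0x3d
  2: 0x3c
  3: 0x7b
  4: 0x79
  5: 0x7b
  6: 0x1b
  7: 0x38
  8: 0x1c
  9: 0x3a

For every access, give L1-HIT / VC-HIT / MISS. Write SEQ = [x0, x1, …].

#0 0x3c→b7/s1 MISS; vc=[]
#1 0x3d→b7/s1 L1-HIT; vc=[]
#2 0x3c→b7/s1 L1-HIT; vc=[]
#3 0x7b→b15/s1 MISS; vc=[7]
#4 0x79→b15/s1 L1-HIT; vc=[7]
#5 0x7b→b15/s1 L1-HIT; vc=[7]
#6 0x1b→b3/s1 MISS; vc=[7,15]
#7 0x38→b7/s1 VC-HIT; vc=[3,15]
#8 0x1c→b3/s1 VC-HIT; vc=[7,15]
#9 0x3a→b7/s1 VC-HIT; vc=[3,15]

SEQ = [MISS, L1-HIT, L1-HIT, MISS, L1-HIT, L1-HIT, MISS, VC-HIT, VC-HIT, VC-HIT]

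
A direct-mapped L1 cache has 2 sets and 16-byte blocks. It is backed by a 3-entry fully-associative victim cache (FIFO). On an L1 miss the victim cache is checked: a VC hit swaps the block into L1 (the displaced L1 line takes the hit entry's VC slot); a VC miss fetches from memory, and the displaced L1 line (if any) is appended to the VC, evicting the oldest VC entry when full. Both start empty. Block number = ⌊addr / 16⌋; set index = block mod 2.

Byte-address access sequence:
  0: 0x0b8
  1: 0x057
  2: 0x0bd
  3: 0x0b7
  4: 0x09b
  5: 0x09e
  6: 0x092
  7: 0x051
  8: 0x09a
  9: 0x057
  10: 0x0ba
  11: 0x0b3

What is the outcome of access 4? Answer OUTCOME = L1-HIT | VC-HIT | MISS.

OUTCOME = MISS

#0 0xb8→b11/s1 MISS; vc=[]
#1 0x57→b5/s1 MISS; vc=[11]
#2 0xbd→b11/s1 VC-HIT; vc=[5]
#3 0xb7→b11/s1 L1-HIT; vc=[5]
#4 0x9b→b9/s1 MISS; vc=[5,11]
#5 0x9e→b9/s1 L1-HIT; vc=[5,11]
#6 0x92→b9/s1 L1-HIT; vc=[5,11]
#7 0x51→b5/s1 VC-HIT; vc=[9,11]
#8 0x9a→b9/s1 VC-HIT; vc=[5,11]
#9 0x57→b5/s1 VC-HIT; vc=[9,11]
#10 0xba→b11/s1 VC-HIT; vc=[9,5]
#11 0xb3→b11/s1 L1-HIT; vc=[9,5]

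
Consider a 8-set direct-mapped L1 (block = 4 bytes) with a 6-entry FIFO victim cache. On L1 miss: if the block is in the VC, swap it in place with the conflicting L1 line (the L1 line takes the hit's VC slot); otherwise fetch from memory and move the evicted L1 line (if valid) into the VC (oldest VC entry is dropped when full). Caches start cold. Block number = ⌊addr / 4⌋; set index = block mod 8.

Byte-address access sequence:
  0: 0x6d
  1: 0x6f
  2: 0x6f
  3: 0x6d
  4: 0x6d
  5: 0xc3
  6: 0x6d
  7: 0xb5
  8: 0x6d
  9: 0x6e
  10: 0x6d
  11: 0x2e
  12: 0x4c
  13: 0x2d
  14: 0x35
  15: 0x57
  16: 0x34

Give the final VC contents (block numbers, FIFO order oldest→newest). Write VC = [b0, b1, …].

VC = [27, 19, 45, 21]

#0 0x6d→b27/s3 MISS; vc=[]
#1 0x6f→b27/s3 L1-HIT; vc=[]
#2 0x6f→b27/s3 L1-HIT; vc=[]
#3 0x6d→b27/s3 L1-HIT; vc=[]
#4 0x6d→b27/s3 L1-HIT; vc=[]
#5 0xc3→b48/s0 MISS; vc=[]
#6 0x6d→b27/s3 L1-HIT; vc=[]
#7 0xb5→b45/s5 MISS; vc=[]
#8 0x6d→b27/s3 L1-HIT; vc=[]
#9 0x6e→b27/s3 L1-HIT; vc=[]
#10 0x6d→b27/s3 L1-HIT; vc=[]
#11 0x2e→b11/s3 MISS; vc=[27]
#12 0x4c→b19/s3 MISS; vc=[27,11]
#13 0x2d→b11/s3 VC-HIT; vc=[27,19]
#14 0x35→b13/s5 MISS; vc=[27,19,45]
#15 0x57→b21/s5 MISS; vc=[27,19,45,13]
#16 0x34→b13/s5 VC-HIT; vc=[27,19,45,21]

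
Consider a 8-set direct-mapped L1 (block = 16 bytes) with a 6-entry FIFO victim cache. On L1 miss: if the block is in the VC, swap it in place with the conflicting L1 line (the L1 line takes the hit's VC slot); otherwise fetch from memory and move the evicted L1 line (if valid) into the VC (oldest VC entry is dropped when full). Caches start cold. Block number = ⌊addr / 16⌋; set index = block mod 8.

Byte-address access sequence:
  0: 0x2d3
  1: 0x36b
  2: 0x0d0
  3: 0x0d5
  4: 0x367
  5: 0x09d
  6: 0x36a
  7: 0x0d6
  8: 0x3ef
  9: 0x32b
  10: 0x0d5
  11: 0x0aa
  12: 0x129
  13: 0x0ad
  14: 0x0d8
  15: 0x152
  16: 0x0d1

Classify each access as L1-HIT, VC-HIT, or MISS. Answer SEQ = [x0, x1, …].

SEQ = [MISS, MISS, MISS, L1-HIT, L1-HIT, MISS, L1-HIT, L1-HIT, MISS, MISS, L1-HIT, MISS, MISS, VC-HIT, L1-HIT, MISS, VC-HIT]

#0 0x2d3→b45/s5 MISS; vc=[]
#1 0x36b→b54/s6 MISS; vc=[]
#2 0xd0→b13/s5 MISS; vc=[45]
#3 0xd5→b13/s5 L1-HIT; vc=[45]
#4 0x367→b54/s6 L1-HIT; vc=[45]
#5 0x9d→b9/s1 MISS; vc=[45]
#6 0x36a→b54/s6 L1-HIT; vc=[45]
#7 0xd6→b13/s5 L1-HIT; vc=[45]
#8 0x3ef→b62/s6 MISS; vc=[45,54]
#9 0x32b→b50/s2 MISS; vc=[45,54]
#10 0xd5→b13/s5 L1-HIT; vc=[45,54]
#11 0xaa→b10/s2 MISS; vc=[45,54,50]
#12 0x129→b18/s2 MISS; vc=[45,54,50,10]
#13 0xad→b10/s2 VC-HIT; vc=[45,54,50,18]
#14 0xd8→b13/s5 L1-HIT; vc=[45,54,50,18]
#15 0x152→b21/s5 MISS; vc=[45,54,50,18,13]
#16 0xd1→b13/s5 VC-HIT; vc=[45,54,50,18,21]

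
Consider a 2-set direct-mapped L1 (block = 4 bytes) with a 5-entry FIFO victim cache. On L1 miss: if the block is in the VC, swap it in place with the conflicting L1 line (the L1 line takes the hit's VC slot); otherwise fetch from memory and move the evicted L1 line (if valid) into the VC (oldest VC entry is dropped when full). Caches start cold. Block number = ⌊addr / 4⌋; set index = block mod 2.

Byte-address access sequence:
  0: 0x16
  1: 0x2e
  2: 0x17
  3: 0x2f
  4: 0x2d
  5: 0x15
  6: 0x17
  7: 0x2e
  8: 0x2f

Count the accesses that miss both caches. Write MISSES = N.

#0 0x16→b5/s1 MISS; vc=[]
#1 0x2e→b11/s1 MISS; vc=[5]
#2 0x17→b5/s1 VC-HIT; vc=[11]
#3 0x2f→b11/s1 VC-HIT; vc=[5]
#4 0x2d→b11/s1 L1-HIT; vc=[5]
#5 0x15→b5/s1 VC-HIT; vc=[11]
#6 0x17→b5/s1 L1-HIT; vc=[11]
#7 0x2e→b11/s1 VC-HIT; vc=[5]
#8 0x2f→b11/s1 L1-HIT; vc=[5]

MISSES = 2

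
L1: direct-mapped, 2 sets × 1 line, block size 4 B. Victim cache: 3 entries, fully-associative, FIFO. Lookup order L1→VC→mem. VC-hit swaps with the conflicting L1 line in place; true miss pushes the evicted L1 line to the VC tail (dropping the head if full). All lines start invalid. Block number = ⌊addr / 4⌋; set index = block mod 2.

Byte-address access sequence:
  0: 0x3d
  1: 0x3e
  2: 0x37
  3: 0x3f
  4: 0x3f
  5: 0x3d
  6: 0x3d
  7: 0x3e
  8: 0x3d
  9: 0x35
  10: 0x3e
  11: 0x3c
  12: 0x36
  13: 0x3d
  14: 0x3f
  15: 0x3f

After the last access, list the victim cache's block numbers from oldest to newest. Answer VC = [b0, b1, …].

VC = [13]

  [0] addr=0x3d blk=15 s=1: MISS | VC []
  [1] addr=0x3e blk=15 s=1: L1-HIT | VC []
  [2] addr=0x37 blk=13 s=1: MISS | VC [15]
  [3] addr=0x3f blk=15 s=1: VC-HIT | VC [13]
  [4] addr=0x3f blk=15 s=1: L1-HIT | VC [13]
  [5] addr=0x3d blk=15 s=1: L1-HIT | VC [13]
  [6] addr=0x3d blk=15 s=1: L1-HIT | VC [13]
  [7] addr=0x3e blk=15 s=1: L1-HIT | VC [13]
  [8] addr=0x3d blk=15 s=1: L1-HIT | VC [13]
  [9] addr=0x35 blk=13 s=1: VC-HIT | VC [15]
  [10] addr=0x3e blk=15 s=1: VC-HIT | VC [13]
  [11] addr=0x3c blk=15 s=1: L1-HIT | VC [13]
  [12] addr=0x36 blk=13 s=1: VC-HIT | VC [15]
  [13] addr=0x3d blk=15 s=1: VC-HIT | VC [13]
  [14] addr=0x3f blk=15 s=1: L1-HIT | VC [13]
  [15] addr=0x3f blk=15 s=1: L1-HIT | VC [13]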